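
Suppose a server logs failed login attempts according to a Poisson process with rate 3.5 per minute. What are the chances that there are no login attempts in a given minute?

0.0302

With mean μ = 3.5 per minute,
P(N = 0) = e^(−μ) μ^0/0! = e^(−3.5) · 3.5^0/1 ≈ 0.0302.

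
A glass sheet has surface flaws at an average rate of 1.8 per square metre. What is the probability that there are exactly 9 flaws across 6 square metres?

0.1124

Over the interval, μ = 1.8 × 6 = 10.8 (6 square metres).
P(N = 9) = e^(−μ) μ^9/9! = e^(−10.8) · 10.8^9/362880 ≈ 0.1124.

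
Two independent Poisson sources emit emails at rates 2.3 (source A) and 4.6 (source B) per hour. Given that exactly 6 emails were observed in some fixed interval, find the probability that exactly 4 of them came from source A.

Given the total, each event is independently from source A with probability p = λ_A/(λ_A+λ_B) = 2.3/6.9 ≈ 0.3333.
So K ~ Binomial(6, 2.3/6.9): P(K = 4) = C(6,4) · (2.3/6.9)^4 · (4.6/6.9)^2 ≈ 0.0823.

0.0823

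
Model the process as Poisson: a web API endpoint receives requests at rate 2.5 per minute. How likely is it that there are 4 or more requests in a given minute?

0.2424

With mean μ = 2.5 per minute,
P(N ≥ 4) = 1 − P(N ≤ 3) = 1 − Σ_{j=0}^{3} e^(−μ) μ^j/j! ≈ 0.2424.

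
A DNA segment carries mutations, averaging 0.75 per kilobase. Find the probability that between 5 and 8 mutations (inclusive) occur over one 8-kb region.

0.5622

Over the interval, μ = 0.75 × 8 = 6 (an 8-kb region = 8 kilobases).
P(5 ≤ N ≤ 8) = Σ_{j=5}^{8} e^(−6) · 6^j/j! ≈ 0.5622.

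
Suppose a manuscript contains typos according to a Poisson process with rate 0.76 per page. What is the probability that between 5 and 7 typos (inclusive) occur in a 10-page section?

0.3851

Over the interval, μ = 0.76 × 10 = 7.6 (a 10-page section = 10 pages).
P(5 ≤ N ≤ 7) = Σ_{j=5}^{7} e^(−7.6) · 7.6^j/j! ≈ 0.3851.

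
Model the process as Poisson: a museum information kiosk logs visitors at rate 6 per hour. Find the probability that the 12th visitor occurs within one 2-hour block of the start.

0.5384

Over the interval, μ = 6 × 2 = 12 (a 2-hour block = 2 hours).
The 12th arrival falls in the interval iff at least 12 events occur there: P(S_12 ≤ t) = P(N ≥ 12) = 1 − P(N ≤ 11) ≈ 0.5384.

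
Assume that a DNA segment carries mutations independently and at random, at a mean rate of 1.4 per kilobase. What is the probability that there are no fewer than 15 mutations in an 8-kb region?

0.1609

Over the interval, μ = 1.4 × 8 = 11.2 (an 8-kb region = 8 kilobases).
P(N ≥ 15) = 1 − P(N ≤ 14) = 1 − Σ_{j=0}^{14} e^(−μ) μ^j/j! ≈ 0.1609.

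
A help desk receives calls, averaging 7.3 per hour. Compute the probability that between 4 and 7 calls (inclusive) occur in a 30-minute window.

0.4624

Over the interval, μ = 7.3 × 0.5 = 3.65 (a 30-minute window = 0.5 hours).
P(4 ≤ N ≤ 7) = Σ_{j=4}^{7} e^(−3.65) · 3.65^j/j! ≈ 0.4624.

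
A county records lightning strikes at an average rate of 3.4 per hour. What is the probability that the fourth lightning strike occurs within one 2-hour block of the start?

Over the interval, μ = 3.4 × 2 = 6.8 (a 2-hour block = 2 hours).
The fourth arrival falls in the interval iff at least 4 events occur there: P(S_4 ≤ t) = P(N ≥ 4) = 1 − P(N ≤ 3) ≈ 0.9072.

0.9072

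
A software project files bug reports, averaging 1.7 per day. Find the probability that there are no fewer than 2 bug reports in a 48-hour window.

Over the interval, μ = 1.7 × 2 = 3.4 (a 48-hour window = 2 days).
P(N ≥ 2) = 1 − P(N ≤ 1) = 1 − Σ_{j=0}^{1} e^(−μ) μ^j/j! ≈ 0.8532.

0.8532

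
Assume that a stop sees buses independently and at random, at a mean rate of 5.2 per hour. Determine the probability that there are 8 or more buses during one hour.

With mean μ = 5.2 per hour,
P(N ≥ 8) = 1 − P(N ≤ 7) = 1 − Σ_{j=0}^{7} e^(−μ) μ^j/j! ≈ 0.1551.

0.1551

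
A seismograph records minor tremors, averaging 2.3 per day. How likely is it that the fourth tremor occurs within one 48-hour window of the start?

0.6743

Over the interval, μ = 2.3 × 2 = 4.6 (a 48-hour window = 2 days).
The fourth arrival falls in the interval iff at least 4 events occur there: P(S_4 ≤ t) = P(N ≥ 4) = 1 − P(N ≤ 3) ≈ 0.6743.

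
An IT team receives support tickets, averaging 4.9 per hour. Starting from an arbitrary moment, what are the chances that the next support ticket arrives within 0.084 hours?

Inter-arrival times are exponential with rate λ = 4.9 per hour.
P(T ≤ 0.084) = 1 − e^(−λt) = 1 − e^(−4.9 × 0.084) = 1 − e^(−0.4116) ≈ 0.3374.

0.3374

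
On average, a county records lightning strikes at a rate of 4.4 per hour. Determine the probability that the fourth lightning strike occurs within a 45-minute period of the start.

0.4197

Over the interval, μ = 4.4 × 0.75 = 3.3 (a 45-minute period = 0.75 hours).
The fourth arrival falls in the interval iff at least 4 events occur there: P(S_4 ≤ t) = P(N ≥ 4) = 1 − P(N ≤ 3) ≈ 0.4197.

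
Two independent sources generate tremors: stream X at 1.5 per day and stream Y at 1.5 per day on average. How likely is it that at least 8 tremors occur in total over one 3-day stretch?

Independent Poisson processes superpose: combined rate λ = 1.5 + 1.5 = 3 per day.
Over the interval, μ = 3 × 3 = 9 (a 3-day stretch = 3 days).
P(N ≥ 8) = 1 − P(N ≤ 7) ≈ 0.6761.

0.6761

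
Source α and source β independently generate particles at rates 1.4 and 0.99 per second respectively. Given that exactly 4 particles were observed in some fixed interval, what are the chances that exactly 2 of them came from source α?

0.3533

Given the total, each event is independently from source α with probability p = λ_α/(λ_α+λ_β) = 1.4/2.39 ≈ 0.5858.
So K ~ Binomial(4, 1.4/2.39): P(K = 2) = C(4,2) · (1.4/2.39)^2 · (0.99/2.39)^2 ≈ 0.3533.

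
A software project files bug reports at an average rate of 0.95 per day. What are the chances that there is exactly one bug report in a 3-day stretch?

0.1649

Over the interval, μ = 0.95 × 3 = 2.85 (a 3-day stretch = 3 days).
P(N = 1) = e^(−μ) μ^1/1! = e^(−2.85) · 2.85^1/1 ≈ 0.1649.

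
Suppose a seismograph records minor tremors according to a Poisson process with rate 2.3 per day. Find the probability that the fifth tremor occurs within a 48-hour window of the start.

Over the interval, μ = 2.3 × 2 = 4.6 (a 48-hour window = 2 days).
The fifth arrival falls in the interval iff at least 5 events occur there: P(S_5 ≤ t) = P(N ≥ 5) = 1 − P(N ≤ 4) ≈ 0.4868.

0.4868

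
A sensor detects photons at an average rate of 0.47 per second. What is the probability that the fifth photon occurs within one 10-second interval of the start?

0.5054

Over the interval, μ = 0.47 × 10 = 4.7 (a 10-second interval = 10 seconds).
The fifth arrival falls in the interval iff at least 5 events occur there: P(S_5 ≤ t) = P(N ≥ 5) = 1 − P(N ≤ 4) ≈ 0.5054.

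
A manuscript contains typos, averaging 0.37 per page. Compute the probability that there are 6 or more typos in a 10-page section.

Over the interval, μ = 0.37 × 10 = 3.7 (a 10-page section = 10 pages).
P(N ≥ 6) = 1 − P(N ≤ 5) = 1 − Σ_{j=0}^{5} e^(−μ) μ^j/j! ≈ 0.1699.

0.1699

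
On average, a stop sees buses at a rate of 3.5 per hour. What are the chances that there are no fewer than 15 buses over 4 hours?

Over the interval, μ = 3.5 × 4 = 14 (4 hours).
P(N ≥ 15) = 1 − P(N ≤ 14) = 1 − Σ_{j=0}^{14} e^(−μ) μ^j/j! ≈ 0.4296.

0.4296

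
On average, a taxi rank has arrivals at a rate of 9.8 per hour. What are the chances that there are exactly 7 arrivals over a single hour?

With mean μ = 9.8 per hour,
P(N = 7) = e^(−μ) μ^7/7! = e^(−9.8) · 9.8^7/5040 ≈ 0.0955.

0.0955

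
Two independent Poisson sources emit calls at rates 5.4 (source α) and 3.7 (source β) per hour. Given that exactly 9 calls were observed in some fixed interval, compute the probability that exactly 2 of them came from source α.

0.0233

Given the total, each event is independently from source α with probability p = λ_α/(λ_α+λ_β) = 5.4/9.1 ≈ 0.5934.
So K ~ Binomial(9, 5.4/9.1): P(K = 2) = C(9,2) · (5.4/9.1)^2 · (3.7/9.1)^7 ≈ 0.0233.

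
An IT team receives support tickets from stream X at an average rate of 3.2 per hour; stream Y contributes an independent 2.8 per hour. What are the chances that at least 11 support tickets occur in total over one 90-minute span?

0.2940

Independent Poisson processes superpose: combined rate λ = 3.2 + 2.8 = 6 per hour.
Over the interval, μ = 6 × 1.5 = 9 (a 90-minute span = 1.5 hours).
P(N ≥ 11) = 1 − P(N ≤ 10) ≈ 0.2940.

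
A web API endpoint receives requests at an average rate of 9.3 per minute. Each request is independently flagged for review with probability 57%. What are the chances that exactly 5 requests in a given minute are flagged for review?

Thinning: the requests that are flagged for review themselves form a Poisson process with rate 0.57 × 9.3 = 5.301 per minute.
So μ = 5.301.
P(N = 5) = e^(−5.301) · 5.301^5/5! ≈ 0.1739.

0.1739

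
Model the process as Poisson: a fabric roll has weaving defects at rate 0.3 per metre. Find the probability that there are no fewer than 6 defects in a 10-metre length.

0.0839

Over the interval, μ = 0.3 × 10 = 3 (a 10-metre length = 10 metres).
P(N ≥ 6) = 1 − P(N ≤ 5) = 1 − Σ_{j=0}^{5} e^(−μ) μ^j/j! ≈ 0.0839.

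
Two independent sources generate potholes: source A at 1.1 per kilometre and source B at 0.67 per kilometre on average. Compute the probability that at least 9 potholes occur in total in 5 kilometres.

Independent Poisson processes superpose: combined rate λ = 1.1 + 0.67 = 1.77 per kilometre.
Over the interval, μ = 1.77 × 5 = 8.85 (5 kilometres).
P(N ≥ 9) = 1 − P(N ≤ 8) ≈ 0.5244.

0.5244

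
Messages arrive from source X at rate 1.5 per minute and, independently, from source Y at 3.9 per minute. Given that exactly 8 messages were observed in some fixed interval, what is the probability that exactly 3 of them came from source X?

0.2358

Given the total, each event is independently from source X with probability p = λ_X/(λ_X+λ_Y) = 1.5/5.4 ≈ 0.2778.
So K ~ Binomial(8, 1.5/5.4): P(K = 3) = C(8,3) · (1.5/5.4)^3 · (3.9/5.4)^5 ≈ 0.2358.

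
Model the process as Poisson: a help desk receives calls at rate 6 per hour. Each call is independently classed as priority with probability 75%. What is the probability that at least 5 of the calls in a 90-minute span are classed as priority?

Thinning: the calls that are classed as priority themselves form a Poisson process with rate 0.75 × 6 = 4.5 per hour.
Over the interval, μ = 4.5 × 1.5 = 6.75 (a 90-minute span = 1.5 hours).
P(N ≥ 5) = 1 − P(N ≤ 4) ≈ 0.8030.

0.8030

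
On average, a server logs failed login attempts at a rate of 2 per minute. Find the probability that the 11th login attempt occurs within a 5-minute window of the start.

0.4170

Over the interval, μ = 2 × 5 = 10 (a 5-minute window = 5 minutes).
The 11th arrival falls in the interval iff at least 11 events occur there: P(S_11 ≤ t) = P(N ≥ 11) = 1 − P(N ≤ 10) ≈ 0.4170.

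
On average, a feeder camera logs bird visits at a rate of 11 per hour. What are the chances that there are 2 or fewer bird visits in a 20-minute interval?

Over the interval, μ = 11 × 1/3 ≈ 3.66667 (a 20-minute interval = 1/3 hours).
P(N ≤ 2) = Σ_{j=0}^{2} e^(−μ) μ^j/j! ≈ 0.2911.

0.2911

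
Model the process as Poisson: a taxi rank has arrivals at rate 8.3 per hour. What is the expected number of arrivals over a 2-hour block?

16.6

E[N] = λt = 8.3 × 2 = 16.6 (a 2-hour block = 2 hours).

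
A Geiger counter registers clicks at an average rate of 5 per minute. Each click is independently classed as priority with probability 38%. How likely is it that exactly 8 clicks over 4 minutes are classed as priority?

Thinning: the clicks that are classed as priority themselves form a Poisson process with rate 0.38 × 5 = 1.9 per minute.
Over the interval, μ = 1.9 × 4 = 7.6 (4 minutes).
P(N = 8) = e^(−7.6) · 7.6^8/8! ≈ 0.1381.

0.1381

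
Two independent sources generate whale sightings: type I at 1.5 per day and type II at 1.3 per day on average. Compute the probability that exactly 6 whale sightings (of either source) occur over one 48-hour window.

Independent Poisson processes superpose: combined rate λ = 1.5 + 1.3 = 2.8 per day.
Over the interval, μ = 2.8 × 2 = 5.6 (a 48-hour window = 2 days).
P(N = 6) = e^(−5.6) · 5.6^6/6! ≈ 0.1584.

0.1584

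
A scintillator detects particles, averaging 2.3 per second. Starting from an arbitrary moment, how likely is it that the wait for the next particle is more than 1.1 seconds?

The wait for the next event is exponential with rate λ = 2.3 per second.
P(T > 1.1) = e^(−λt) = e^(−2.3 × 1.1) = e^(−2.53) ≈ 0.0797.

0.0797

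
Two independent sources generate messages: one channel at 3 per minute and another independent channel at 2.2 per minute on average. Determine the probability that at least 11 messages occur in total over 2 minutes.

0.4669

Independent Poisson processes superpose: combined rate λ = 3 + 2.2 = 5.2 per minute.
Over the interval, μ = 5.2 × 2 = 10.4 (2 minutes).
P(N ≥ 11) = 1 − P(N ≤ 10) ≈ 0.4669.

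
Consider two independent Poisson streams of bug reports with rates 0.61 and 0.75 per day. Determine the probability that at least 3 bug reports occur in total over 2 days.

0.5113

Independent Poisson processes superpose: combined rate λ = 0.61 + 0.75 = 1.36 per day.
Over the interval, μ = 1.36 × 2 = 2.72 (2 days).
P(N ≥ 3) = 1 − P(N ≤ 2) ≈ 0.5113.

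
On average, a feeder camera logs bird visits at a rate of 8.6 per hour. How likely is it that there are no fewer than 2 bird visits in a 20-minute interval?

Over the interval, μ = 8.6 × 1/3 ≈ 2.86667 (a 20-minute interval = 1/3 hours).
P(N ≥ 2) = 1 − P(N ≤ 1) = 1 − Σ_{j=0}^{1} e^(−μ) μ^j/j! ≈ 0.7800.

0.7800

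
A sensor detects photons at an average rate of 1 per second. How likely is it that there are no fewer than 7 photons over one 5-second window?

Over the interval, μ = 1 × 5 = 5 (a 5-second window = 5 seconds).
P(N ≥ 7) = 1 − P(N ≤ 6) = 1 − Σ_{j=0}^{6} e^(−μ) μ^j/j! ≈ 0.2378.

0.2378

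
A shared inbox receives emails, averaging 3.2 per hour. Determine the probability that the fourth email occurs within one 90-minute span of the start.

Over the interval, μ = 3.2 × 1.5 = 4.8 (a 90-minute span = 1.5 hours).
The fourth arrival falls in the interval iff at least 4 events occur there: P(S_4 ≤ t) = P(N ≥ 4) = 1 − P(N ≤ 3) ≈ 0.7058.

0.7058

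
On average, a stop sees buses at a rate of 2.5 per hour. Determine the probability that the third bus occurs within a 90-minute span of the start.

0.7229

Over the interval, μ = 2.5 × 1.5 = 3.75 (a 90-minute span = 1.5 hours).
The third arrival falls in the interval iff at least 3 events occur there: P(S_3 ≤ t) = P(N ≥ 3) = 1 − P(N ≤ 2) ≈ 0.7229.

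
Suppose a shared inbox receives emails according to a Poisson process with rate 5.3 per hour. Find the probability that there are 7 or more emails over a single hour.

0.2829

With mean μ = 5.3 per hour,
P(N ≥ 7) = 1 − P(N ≤ 6) = 1 − Σ_{j=0}^{6} e^(−μ) μ^j/j! ≈ 0.2829.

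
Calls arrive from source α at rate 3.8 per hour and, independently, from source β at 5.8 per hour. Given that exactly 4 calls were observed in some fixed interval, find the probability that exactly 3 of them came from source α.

0.1499

Given the total, each event is independently from source α with probability p = λ_α/(λ_α+λ_β) = 3.8/9.6 ≈ 0.3958.
So K ~ Binomial(4, 3.8/9.6): P(K = 3) = C(4,3) · (3.8/9.6)^3 · (5.8/9.6)^1 ≈ 0.1499.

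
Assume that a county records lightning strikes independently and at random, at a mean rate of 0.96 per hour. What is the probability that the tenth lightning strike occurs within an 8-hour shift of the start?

0.2445

Over the interval, μ = 0.96 × 8 = 7.68 (an 8-hour shift = 8 hours).
The tenth arrival falls in the interval iff at least 10 events occur there: P(S_10 ≤ t) = P(N ≥ 10) = 1 − P(N ≤ 9) ≈ 0.2445.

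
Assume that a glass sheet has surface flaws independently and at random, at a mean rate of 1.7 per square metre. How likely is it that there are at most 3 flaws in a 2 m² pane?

0.5584

Over the interval, μ = 1.7 × 2 = 3.4 (a 2 m² pane = 2 square metres).
P(N ≤ 3) = Σ_{j=0}^{3} e^(−μ) μ^j/j! ≈ 0.5584.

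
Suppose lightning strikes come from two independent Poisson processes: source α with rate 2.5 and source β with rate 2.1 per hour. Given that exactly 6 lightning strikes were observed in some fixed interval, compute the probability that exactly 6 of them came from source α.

0.0258

Given the total, each event is independently from source α with probability p = λ_α/(λ_α+λ_β) = 2.5/4.6 ≈ 0.5435.
So K ~ Binomial(6, 2.5/4.6): P(K = 6) = C(6,6) · (2.5/4.6)^6 · (2.1/4.6)^0 ≈ 0.0258.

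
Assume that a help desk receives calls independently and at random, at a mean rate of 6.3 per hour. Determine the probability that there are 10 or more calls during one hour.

0.1061

With mean μ = 6.3 per hour,
P(N ≥ 10) = 1 − P(N ≤ 9) = 1 − Σ_{j=0}^{9} e^(−μ) μ^j/j! ≈ 0.1061.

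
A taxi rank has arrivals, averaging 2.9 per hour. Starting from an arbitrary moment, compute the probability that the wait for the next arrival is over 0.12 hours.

The wait for the next event is exponential with rate λ = 2.9 per hour.
P(T > 0.12) = e^(−λt) = e^(−2.9 × 0.12) = e^(−0.348) ≈ 0.7061.

0.7061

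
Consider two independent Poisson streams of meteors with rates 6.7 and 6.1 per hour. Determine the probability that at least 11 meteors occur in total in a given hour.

Independent Poisson processes superpose: combined rate λ = 6.7 + 6.1 = 12.8 per hour.
So μ = 12.8.
P(N ≥ 11) = 1 − P(N ≤ 10) ≈ 0.7307.

0.7307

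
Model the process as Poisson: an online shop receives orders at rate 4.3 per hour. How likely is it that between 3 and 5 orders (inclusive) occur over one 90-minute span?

Over the interval, μ = 4.3 × 1.5 = 6.45 (a 90-minute span = 1.5 hours).
P(3 ≤ N ≤ 5) = Σ_{j=3}^{5} e^(−6.45) · 6.45^j/j! ≈ 0.3317.

0.3317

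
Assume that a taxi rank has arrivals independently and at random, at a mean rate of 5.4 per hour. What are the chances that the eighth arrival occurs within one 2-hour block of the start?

0.8434

Over the interval, μ = 5.4 × 2 = 10.8 (a 2-hour block = 2 hours).
The eighth arrival falls in the interval iff at least 8 events occur there: P(S_8 ≤ t) = P(N ≥ 8) = 1 − P(N ≤ 7) ≈ 0.8434.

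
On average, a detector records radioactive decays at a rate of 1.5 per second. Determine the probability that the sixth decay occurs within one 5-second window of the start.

Over the interval, μ = 1.5 × 5 = 7.5 (a 5-second window = 5 seconds).
The sixth arrival falls in the interval iff at least 6 events occur there: P(S_6 ≤ t) = P(N ≥ 6) = 1 − P(N ≤ 5) ≈ 0.7586.

0.7586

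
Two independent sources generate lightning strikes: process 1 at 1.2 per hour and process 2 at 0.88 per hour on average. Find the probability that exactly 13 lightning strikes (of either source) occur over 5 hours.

Independent Poisson processes superpose: combined rate λ = 1.2 + 0.88 = 2.08 per hour.
Over the interval, μ = 2.08 × 5 = 10.4 (5 hours).
P(N = 13) = e^(−10.4) · 10.4^13/13! ≈ 0.0814.

0.0814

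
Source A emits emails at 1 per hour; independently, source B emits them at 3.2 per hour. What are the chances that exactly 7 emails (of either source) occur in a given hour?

0.0686

Independent Poisson processes superpose: combined rate λ = 1 + 3.2 = 4.2 per hour.
So μ = 4.2.
P(N = 7) = e^(−4.2) · 4.2^7/7! ≈ 0.0686.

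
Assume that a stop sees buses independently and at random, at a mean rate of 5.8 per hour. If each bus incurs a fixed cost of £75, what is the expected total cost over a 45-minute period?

£326.25

E[N] = 5.8 × 0.75 = 4.35 (a 45-minute period = 0.75 hours); E[cost] = 4.35 × £75 = £326.25.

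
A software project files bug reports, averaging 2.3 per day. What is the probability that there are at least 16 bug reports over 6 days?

Over the interval, μ = 2.3 × 6 = 13.8 (6 days).
P(N ≥ 16) = 1 − P(N ≤ 15) = 1 − Σ_{j=0}^{15} e^(−μ) μ^j/j! ≈ 0.3110.

0.3110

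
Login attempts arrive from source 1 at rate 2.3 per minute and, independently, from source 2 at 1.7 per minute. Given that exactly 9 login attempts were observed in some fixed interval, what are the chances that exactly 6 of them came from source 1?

Given the total, each event is independently from source 1 with probability p = λ_1/(λ_1+λ_2) = 2.3/4 = 0.5750.
So K ~ Binomial(9, 2.3/4): P(K = 6) = C(9,6) · (2.3/4)^6 · (1.7/4)^3 ≈ 0.2331.

0.2331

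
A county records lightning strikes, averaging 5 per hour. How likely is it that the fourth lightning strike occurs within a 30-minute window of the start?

Over the interval, μ = 5 × 0.5 = 2.5 (a 30-minute window = 0.5 hours).
The fourth arrival falls in the interval iff at least 4 events occur there: P(S_4 ≤ t) = P(N ≥ 4) = 1 − P(N ≤ 3) ≈ 0.2424.

0.2424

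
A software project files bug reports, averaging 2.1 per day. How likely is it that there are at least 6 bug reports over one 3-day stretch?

Over the interval, μ = 2.1 × 3 = 6.3 (a 3-day stretch = 3 days).
P(N ≥ 6) = 1 − P(N ≤ 5) = 1 − Σ_{j=0}^{5} e^(−μ) μ^j/j! ≈ 0.6012.

0.6012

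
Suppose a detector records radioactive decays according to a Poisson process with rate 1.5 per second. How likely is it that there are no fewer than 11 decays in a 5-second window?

Over the interval, μ = 1.5 × 5 = 7.5 (a 5-second window = 5 seconds).
P(N ≥ 11) = 1 − P(N ≤ 10) = 1 − Σ_{j=0}^{10} e^(−μ) μ^j/j! ≈ 0.1378.

0.1378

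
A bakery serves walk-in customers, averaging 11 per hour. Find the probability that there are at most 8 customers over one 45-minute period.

0.5577

Over the interval, μ = 11 × 0.75 = 8.25 (a 45-minute period = 0.75 hours).
P(N ≤ 8) = Σ_{j=0}^{8} e^(−μ) μ^j/j! ≈ 0.5577.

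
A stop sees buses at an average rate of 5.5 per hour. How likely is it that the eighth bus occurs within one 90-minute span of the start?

0.5814

Over the interval, μ = 5.5 × 1.5 = 8.25 (a 90-minute span = 1.5 hours).
The eighth arrival falls in the interval iff at least 8 events occur there: P(S_8 ≤ t) = P(N ≥ 8) = 1 − P(N ≤ 7) ≈ 0.5814.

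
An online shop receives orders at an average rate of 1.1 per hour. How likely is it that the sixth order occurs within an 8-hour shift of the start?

0.8716

Over the interval, μ = 1.1 × 8 = 8.8 (an 8-hour shift = 8 hours).
The sixth arrival falls in the interval iff at least 6 events occur there: P(S_6 ≤ t) = P(N ≥ 6) = 1 − P(N ≤ 5) ≈ 0.8716.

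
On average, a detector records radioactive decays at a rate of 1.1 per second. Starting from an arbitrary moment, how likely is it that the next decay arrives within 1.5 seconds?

Inter-arrival times are exponential with rate λ = 1.1 per second.
P(T ≤ 1.5) = 1 − e^(−λt) = 1 − e^(−1.1 × 1.5) = 1 − e^(−1.65) ≈ 0.8080.

0.8080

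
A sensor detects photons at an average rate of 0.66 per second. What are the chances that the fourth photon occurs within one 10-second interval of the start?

0.8948

Over the interval, μ = 0.66 × 10 = 6.6 (a 10-second interval = 10 seconds).
The fourth arrival falls in the interval iff at least 4 events occur there: P(S_4 ≤ t) = P(N ≥ 4) = 1 − P(N ≤ 3) ≈ 0.8948.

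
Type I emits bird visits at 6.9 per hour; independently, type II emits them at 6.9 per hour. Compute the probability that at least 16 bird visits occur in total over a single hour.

Independent Poisson processes superpose: combined rate λ = 6.9 + 6.9 = 13.8 per hour.
So μ = 13.8.
P(N ≥ 16) = 1 − P(N ≤ 15) ≈ 0.3110.

0.3110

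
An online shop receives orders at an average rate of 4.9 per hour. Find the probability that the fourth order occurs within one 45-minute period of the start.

Over the interval, μ = 4.9 × 0.75 = 3.675 (a 45-minute period = 0.75 hours).
The fourth arrival falls in the interval iff at least 4 events occur there: P(S_4 ≤ t) = P(N ≥ 4) = 1 − P(N ≤ 3) ≈ 0.5006.

0.5006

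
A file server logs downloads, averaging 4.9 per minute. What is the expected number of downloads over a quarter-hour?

E[N] = λt = 4.9 × 15 = 73.5 (a quarter-hour = 15 minutes).

73.5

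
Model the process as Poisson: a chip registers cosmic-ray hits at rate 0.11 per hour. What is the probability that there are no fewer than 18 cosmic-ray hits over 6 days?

Over the interval, μ = 0.11 × 144 = 15.84 (6 days = 144 hours).
P(N ≥ 18) = 1 − P(N ≤ 17) = 1 − Σ_{j=0}^{17} e^(−μ) μ^j/j! ≈ 0.3258.

0.3258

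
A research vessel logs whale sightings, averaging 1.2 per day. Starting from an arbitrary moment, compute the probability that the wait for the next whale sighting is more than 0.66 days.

0.4529

The wait for the next event is exponential with rate λ = 1.2 per day.
P(T > 0.66) = e^(−λt) = e^(−1.2 × 0.66) = e^(−0.792) ≈ 0.4529.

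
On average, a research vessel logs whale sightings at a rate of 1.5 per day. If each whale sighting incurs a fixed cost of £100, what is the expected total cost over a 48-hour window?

£300

E[N] = 1.5 × 2 = 3 (a 48-hour window = 2 days); E[cost] = 3 × £100 = £300.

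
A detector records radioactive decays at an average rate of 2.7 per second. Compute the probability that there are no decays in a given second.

0.0672

With mean μ = 2.7 per second,
P(N = 0) = e^(−μ) μ^0/0! = e^(−2.7) · 2.7^0/1 ≈ 0.0672.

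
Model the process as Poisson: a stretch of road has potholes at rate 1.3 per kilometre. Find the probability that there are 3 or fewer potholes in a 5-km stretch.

0.1118

Over the interval, μ = 1.3 × 5 = 6.5 (a 5-km stretch = 5 kilometres).
P(N ≤ 3) = Σ_{j=0}^{3} e^(−μ) μ^j/j! ≈ 0.1118.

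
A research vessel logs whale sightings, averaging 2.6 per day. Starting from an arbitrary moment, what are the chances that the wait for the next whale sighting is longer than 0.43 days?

0.3269

The wait for the next event is exponential with rate λ = 2.6 per day.
P(T > 0.43) = e^(−λt) = e^(−2.6 × 0.43) = e^(−1.118) ≈ 0.3269.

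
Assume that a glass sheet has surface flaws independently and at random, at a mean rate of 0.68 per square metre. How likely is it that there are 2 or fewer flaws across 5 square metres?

0.3397

Over the interval, μ = 0.68 × 5 = 3.4 (5 square metres).
P(N ≤ 2) = Σ_{j=0}^{2} e^(−μ) μ^j/j! ≈ 0.3397.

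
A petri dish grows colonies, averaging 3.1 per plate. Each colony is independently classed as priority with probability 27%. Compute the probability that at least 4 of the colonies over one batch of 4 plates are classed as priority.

Thinning: the colonies that are classed as priority themselves form a Poisson process with rate 0.27 × 3.1 = 0.837 per plate.
Over the interval, μ = 0.837 × 4 = 3.348 (a batch of 4 plates = 4 plates).
P(N ≥ 4) = 1 − P(N ≤ 3) ≈ 0.4302.

0.4302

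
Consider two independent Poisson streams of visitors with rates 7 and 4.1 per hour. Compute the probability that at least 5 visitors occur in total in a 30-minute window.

0.6502

Independent Poisson processes superpose: combined rate λ = 7 + 4.1 = 11.1 per hour.
Over the interval, μ = 11.1 × 0.5 = 5.55 (a 30-minute window = 0.5 hours).
P(N ≥ 5) = 1 − P(N ≤ 4) ≈ 0.6502.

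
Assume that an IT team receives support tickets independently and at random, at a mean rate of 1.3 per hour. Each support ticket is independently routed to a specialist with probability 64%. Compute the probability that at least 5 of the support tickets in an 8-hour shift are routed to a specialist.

0.7933

Thinning: the support tickets that are routed to a specialist themselves form a Poisson process with rate 0.64 × 1.3 = 0.832 per hour.
Over the interval, μ = 0.832 × 8 = 6.656 (an 8-hour shift = 8 hours).
P(N ≥ 5) = 1 − P(N ≤ 4) ≈ 0.7933.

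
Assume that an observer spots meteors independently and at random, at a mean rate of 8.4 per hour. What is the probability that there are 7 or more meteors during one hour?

With mean μ = 8.4 per hour,
P(N ≥ 7) = 1 − P(N ≤ 6) = 1 − Σ_{j=0}^{6} e^(−μ) μ^j/j! ≈ 0.7330.

0.7330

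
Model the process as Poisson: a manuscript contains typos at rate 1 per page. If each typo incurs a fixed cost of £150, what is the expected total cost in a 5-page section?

£750

E[N] = 1 × 5 = 5 (a 5-page section = 5 pages); E[cost] = 5 × £150 = £750.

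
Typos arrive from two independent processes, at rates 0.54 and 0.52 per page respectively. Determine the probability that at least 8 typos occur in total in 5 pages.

0.1665

Independent Poisson processes superpose: combined rate λ = 0.54 + 0.52 = 1.06 per page.
Over the interval, μ = 1.06 × 5 = 5.3 (5 pages).
P(N ≥ 8) = 1 − P(N ≤ 7) ≈ 0.1665.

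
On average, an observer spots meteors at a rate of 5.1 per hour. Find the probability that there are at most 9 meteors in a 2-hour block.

0.4332

Over the interval, μ = 5.1 × 2 = 10.2 (a 2-hour block = 2 hours).
P(N ≤ 9) = Σ_{j=0}^{9} e^(−μ) μ^j/j! ≈ 0.4332.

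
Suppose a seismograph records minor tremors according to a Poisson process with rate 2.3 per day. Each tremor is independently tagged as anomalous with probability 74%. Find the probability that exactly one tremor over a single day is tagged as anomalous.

Thinning: the tremors that are tagged as anomalous themselves form a Poisson process with rate 0.74 × 2.3 = 1.702 per day.
So μ = 1.702.
P(N = 1) = e^(−1.702) · 1.702^1/1! ≈ 0.3103.

0.3103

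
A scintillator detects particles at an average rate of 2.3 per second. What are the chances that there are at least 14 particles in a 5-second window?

Over the interval, μ = 2.3 × 5 = 11.5 (a 5-second window = 5 seconds).
P(N ≥ 14) = 1 − P(N ≤ 13) = 1 − Σ_{j=0}^{13} e^(−μ) μ^j/j! ≈ 0.2670.

0.2670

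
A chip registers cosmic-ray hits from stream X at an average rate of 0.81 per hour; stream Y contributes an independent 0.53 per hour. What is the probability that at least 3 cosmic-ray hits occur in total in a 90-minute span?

0.3260

Independent Poisson processes superpose: combined rate λ = 0.81 + 0.53 = 1.34 per hour.
Over the interval, μ = 1.34 × 1.5 = 2.01 (a 90-minute span = 1.5 hours).
P(N ≥ 3) = 1 − P(N ≤ 2) ≈ 0.3260.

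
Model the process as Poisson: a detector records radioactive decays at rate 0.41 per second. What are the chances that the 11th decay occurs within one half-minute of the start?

0.6834

Over the interval, μ = 0.41 × 30 = 12.3 (a half-minute = 30 seconds).
The 11th arrival falls in the interval iff at least 11 events occur there: P(S_11 ≤ t) = P(N ≥ 11) = 1 − P(N ≤ 10) ≈ 0.6834.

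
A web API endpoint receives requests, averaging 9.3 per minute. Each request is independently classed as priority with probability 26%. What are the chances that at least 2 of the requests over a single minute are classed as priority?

Thinning: the requests that are classed as priority themselves form a Poisson process with rate 0.26 × 9.3 = 2.418 per minute.
So μ = 2.418.
P(N ≥ 2) = 1 − P(N ≤ 1) ≈ 0.6955.

0.6955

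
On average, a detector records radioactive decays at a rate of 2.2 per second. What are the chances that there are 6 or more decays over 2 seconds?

Over the interval, μ = 2.2 × 2 = 4.4 (2 seconds).
P(N ≥ 6) = 1 − P(N ≤ 5) = 1 − Σ_{j=0}^{5} e^(−μ) μ^j/j! ≈ 0.2801.

0.2801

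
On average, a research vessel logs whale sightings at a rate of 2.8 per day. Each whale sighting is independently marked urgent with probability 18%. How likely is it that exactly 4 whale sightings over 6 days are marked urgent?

0.1694

Thinning: the whale sightings that are marked urgent themselves form a Poisson process with rate 0.18 × 2.8 = 0.504 per day.
Over the interval, μ = 0.504 × 6 = 3.024 (6 days).
P(N = 4) = e^(−3.024) · 3.024^4/4! ≈ 0.1694.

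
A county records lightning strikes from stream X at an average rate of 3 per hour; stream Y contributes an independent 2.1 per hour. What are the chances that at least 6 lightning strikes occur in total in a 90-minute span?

0.7746

Independent Poisson processes superpose: combined rate λ = 3 + 2.1 = 5.1 per hour.
Over the interval, μ = 5.1 × 1.5 = 7.65 (a 90-minute span = 1.5 hours).
P(N ≥ 6) = 1 − P(N ≤ 5) ≈ 0.7746.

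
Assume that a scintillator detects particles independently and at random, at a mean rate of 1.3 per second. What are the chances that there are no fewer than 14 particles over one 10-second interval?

0.4270

Over the interval, μ = 1.3 × 10 = 13 (a 10-second interval = 10 seconds).
P(N ≥ 14) = 1 − P(N ≤ 13) = 1 − Σ_{j=0}^{13} e^(−μ) μ^j/j! ≈ 0.4270.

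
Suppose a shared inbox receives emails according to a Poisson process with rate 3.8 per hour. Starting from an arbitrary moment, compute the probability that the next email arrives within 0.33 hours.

0.7146

Inter-arrival times are exponential with rate λ = 3.8 per hour.
P(T ≤ 0.33) = 1 − e^(−λt) = 1 − e^(−3.8 × 0.33) = 1 − e^(−1.254) ≈ 0.7146.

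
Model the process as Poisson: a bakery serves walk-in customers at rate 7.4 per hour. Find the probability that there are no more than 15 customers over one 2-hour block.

Over the interval, μ = 7.4 × 2 = 14.8 (a 2-hour block = 2 hours).
P(N ≤ 15) = Σ_{j=0}^{15} e^(−μ) μ^j/j! ≈ 0.5886.

0.5886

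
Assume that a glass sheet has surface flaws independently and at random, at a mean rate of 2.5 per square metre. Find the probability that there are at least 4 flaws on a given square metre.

With mean μ = 2.5 per square metre,
P(N ≥ 4) = 1 − P(N ≤ 3) = 1 − Σ_{j=0}^{3} e^(−μ) μ^j/j! ≈ 0.2424.

0.2424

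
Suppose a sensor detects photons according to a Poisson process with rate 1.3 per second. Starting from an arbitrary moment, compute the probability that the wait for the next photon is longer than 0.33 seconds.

0.6512

The wait for the next event is exponential with rate λ = 1.3 per second.
P(T > 0.33) = e^(−λt) = e^(−1.3 × 0.33) = e^(−0.429) ≈ 0.6512.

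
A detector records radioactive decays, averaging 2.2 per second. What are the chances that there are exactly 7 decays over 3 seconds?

0.1472

Over the interval, μ = 2.2 × 3 = 6.6 (3 seconds).
P(N = 7) = e^(−μ) μ^7/7! = e^(−6.6) · 6.6^7/5040 ≈ 0.1472.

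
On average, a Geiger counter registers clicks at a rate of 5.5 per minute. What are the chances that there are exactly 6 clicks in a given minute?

With mean μ = 5.5 per minute,
P(N = 6) = e^(−μ) μ^6/6! = e^(−5.5) · 5.5^6/720 ≈ 0.1571.

0.1571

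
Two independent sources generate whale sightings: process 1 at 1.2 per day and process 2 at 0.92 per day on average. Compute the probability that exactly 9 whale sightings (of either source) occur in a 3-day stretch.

Independent Poisson processes superpose: combined rate λ = 1.2 + 0.92 = 2.12 per day.
Over the interval, μ = 2.12 × 3 = 6.36 (a 3-day stretch = 3 days).
P(N = 9) = e^(−6.36) · 6.36^9/9! ≈ 0.0811.

0.0811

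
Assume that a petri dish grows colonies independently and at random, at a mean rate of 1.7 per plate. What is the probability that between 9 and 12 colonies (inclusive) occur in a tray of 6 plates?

Over the interval, μ = 1.7 × 6 = 10.2 (a tray of 6 plates = 6 plates).
P(9 ≤ N ≤ 12) = Σ_{j=9}^{12} e^(−10.2) · 10.2^j/j! ≈ 0.4615.

0.4615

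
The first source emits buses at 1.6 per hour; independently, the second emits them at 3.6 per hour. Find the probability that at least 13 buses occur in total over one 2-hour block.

Independent Poisson processes superpose: combined rate λ = 1.6 + 3.6 = 5.2 per hour.
Over the interval, μ = 5.2 × 2 = 10.4 (a 2-hour block = 2 hours).
P(N ≥ 13) = 1 − P(N ≤ 12) ≈ 0.2478.

0.2478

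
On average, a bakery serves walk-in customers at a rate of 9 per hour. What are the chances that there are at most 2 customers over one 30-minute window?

0.1736

Over the interval, μ = 9 × 0.5 = 4.5 (a 30-minute window = 0.5 hours).
P(N ≤ 2) = Σ_{j=0}^{2} e^(−μ) μ^j/j! ≈ 0.1736.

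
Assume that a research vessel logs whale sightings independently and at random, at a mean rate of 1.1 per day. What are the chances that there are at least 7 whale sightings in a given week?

Over the interval, μ = 1.1 × 7 = 7.7 (a week = 7 days).
P(N ≥ 7) = 1 − P(N ≤ 6) = 1 − Σ_{j=0}^{6} e^(−μ) μ^j/j! ≈ 0.6486.

0.6486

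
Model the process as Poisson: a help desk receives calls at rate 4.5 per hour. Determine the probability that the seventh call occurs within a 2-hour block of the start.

0.7932

Over the interval, μ = 4.5 × 2 = 9 (a 2-hour block = 2 hours).
The seventh arrival falls in the interval iff at least 7 events occur there: P(S_7 ≤ t) = P(N ≥ 7) = 1 − P(N ≤ 6) ≈ 0.7932.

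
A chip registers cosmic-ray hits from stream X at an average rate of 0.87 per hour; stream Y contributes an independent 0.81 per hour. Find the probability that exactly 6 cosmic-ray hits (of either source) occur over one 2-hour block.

Independent Poisson processes superpose: combined rate λ = 0.87 + 0.81 = 1.68 per hour.
Over the interval, μ = 1.68 × 2 = 3.36 (a 2-hour block = 2 hours).
P(N = 6) = e^(−3.36) · 3.36^6/6! ≈ 0.0694.

0.0694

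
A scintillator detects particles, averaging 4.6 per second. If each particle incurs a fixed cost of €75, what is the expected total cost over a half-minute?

€10350

E[N] = 4.6 × 30 = 138 (a half-minute = 30 seconds); E[cost] = 138 × €75 = €10350.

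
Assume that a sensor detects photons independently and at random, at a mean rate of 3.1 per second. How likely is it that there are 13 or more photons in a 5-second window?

0.7717

Over the interval, μ = 3.1 × 5 = 15.5 (a 5-second window = 5 seconds).
P(N ≥ 13) = 1 − P(N ≤ 12) = 1 − Σ_{j=0}^{12} e^(−μ) μ^j/j! ≈ 0.7717.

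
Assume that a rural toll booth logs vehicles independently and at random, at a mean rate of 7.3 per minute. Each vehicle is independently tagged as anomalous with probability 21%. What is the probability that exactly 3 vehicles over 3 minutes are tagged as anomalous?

Thinning: the vehicles that are tagged as anomalous themselves form a Poisson process with rate 0.21 × 7.3 = 1.533 per minute.
Over the interval, μ = 1.533 × 3 = 4.599 (3 minutes).
P(N = 3) = e^(−4.599) · 4.599^3/3! ≈ 0.1631.

0.1631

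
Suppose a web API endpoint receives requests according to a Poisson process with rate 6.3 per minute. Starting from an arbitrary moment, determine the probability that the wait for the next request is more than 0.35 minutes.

The wait for the next event is exponential with rate λ = 6.3 per minute.
P(T > 0.35) = e^(−λt) = e^(−6.3 × 0.35) = e^(−2.205) ≈ 0.1103.

0.1103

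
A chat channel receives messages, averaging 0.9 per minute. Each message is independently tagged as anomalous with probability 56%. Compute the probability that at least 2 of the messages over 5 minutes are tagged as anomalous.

Thinning: the messages that are tagged as anomalous themselves form a Poisson process with rate 0.56 × 0.9 = 0.504 per minute.
Over the interval, μ = 0.504 × 5 = 2.52 (5 minutes).
P(N ≥ 2) = 1 − P(N ≤ 1) ≈ 0.7168.

0.7168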